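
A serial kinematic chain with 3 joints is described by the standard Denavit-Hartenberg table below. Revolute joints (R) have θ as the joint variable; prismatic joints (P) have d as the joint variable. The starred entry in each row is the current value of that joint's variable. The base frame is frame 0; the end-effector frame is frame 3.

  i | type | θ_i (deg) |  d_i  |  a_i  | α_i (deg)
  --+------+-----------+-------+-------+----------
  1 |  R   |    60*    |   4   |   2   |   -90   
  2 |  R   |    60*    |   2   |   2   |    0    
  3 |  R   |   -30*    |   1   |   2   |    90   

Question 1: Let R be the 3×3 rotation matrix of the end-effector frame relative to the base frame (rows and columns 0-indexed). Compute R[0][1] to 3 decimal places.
-0.866

End-effector y-axis (col 1 of R) = (-0.8660,0.5000,0.0000)
R[0][1] = -0.8660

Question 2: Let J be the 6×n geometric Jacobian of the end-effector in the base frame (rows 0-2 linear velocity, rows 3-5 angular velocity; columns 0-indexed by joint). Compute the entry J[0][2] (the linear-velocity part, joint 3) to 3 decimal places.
axis z_2 = (-0.8660,0.5000,0.0000); lever o_n−o_2 = (0.0000,2.0000,-1.0000)
cross product → J_v[:, 2] = (-0.5000,-0.8660,-1.7321)
J_ω[:, 2] = z_2
entry J[0][2] = -0.5000

-0.500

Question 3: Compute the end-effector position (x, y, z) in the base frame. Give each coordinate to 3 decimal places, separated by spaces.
-0.232 5.598 1.268

after link 1: o_1 = (1.0000, 1.7321, 4.0000)
after link 2: o_2 = (-0.2321, 3.5981, 2.2679)
after link 3: o_3 = (-0.2321, 5.5981, 1.2679)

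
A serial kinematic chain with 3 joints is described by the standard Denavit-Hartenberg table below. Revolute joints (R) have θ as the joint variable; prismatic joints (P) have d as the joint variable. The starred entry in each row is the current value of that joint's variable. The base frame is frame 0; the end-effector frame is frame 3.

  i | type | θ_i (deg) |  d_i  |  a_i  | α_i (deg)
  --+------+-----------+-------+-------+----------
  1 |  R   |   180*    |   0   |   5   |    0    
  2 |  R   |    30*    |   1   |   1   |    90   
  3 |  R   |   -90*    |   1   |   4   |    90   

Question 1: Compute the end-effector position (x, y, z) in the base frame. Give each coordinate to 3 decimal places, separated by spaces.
after link 1: o_1 = (-5.0000, 0.0000, 0.0000)
after link 2: o_2 = (-5.8660, -0.5000, 1.0000)
after link 3: o_3 = (-6.3660, 0.3660, -3.0000)

-6.366 0.366 -3.000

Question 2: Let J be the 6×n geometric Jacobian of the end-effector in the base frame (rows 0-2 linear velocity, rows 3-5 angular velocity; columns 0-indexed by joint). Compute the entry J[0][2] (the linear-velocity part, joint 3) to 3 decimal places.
-3.464

axis z_2 = (-0.5000,0.8660,0.0000); lever o_n−o_2 = (-0.5000,0.8660,-4.0000)
cross product → J_v[:, 2] = (-3.4641,-2.0000,0.0000)
J_ω[:, 2] = z_2
entry J[0][2] = -3.4641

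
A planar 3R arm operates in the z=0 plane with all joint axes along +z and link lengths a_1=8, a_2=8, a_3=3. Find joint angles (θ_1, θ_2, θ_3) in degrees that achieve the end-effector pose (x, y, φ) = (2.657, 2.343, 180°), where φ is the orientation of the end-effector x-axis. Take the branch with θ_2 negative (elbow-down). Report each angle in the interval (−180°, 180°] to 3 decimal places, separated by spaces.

wrist centre = target − a_3·(cos φ, sin φ) = (5.6570, 2.3430)
cos θ_2 = (37.4913−8²−8²)/(2·8·8) = -0.7071; θ_2 = -134.9994° (elbow-down)
β = atan2(2.3430,5.6570) = 22.4982°; ψ = atan2(-5.6569,2.3432) = -67.4997°
θ_1 = β − ψ = 89.9979°
θ_3 = φ − θ_1 − θ_2 = -134.9985° (wrapped to (-180°,180°])

89.998 -134.999 -134.999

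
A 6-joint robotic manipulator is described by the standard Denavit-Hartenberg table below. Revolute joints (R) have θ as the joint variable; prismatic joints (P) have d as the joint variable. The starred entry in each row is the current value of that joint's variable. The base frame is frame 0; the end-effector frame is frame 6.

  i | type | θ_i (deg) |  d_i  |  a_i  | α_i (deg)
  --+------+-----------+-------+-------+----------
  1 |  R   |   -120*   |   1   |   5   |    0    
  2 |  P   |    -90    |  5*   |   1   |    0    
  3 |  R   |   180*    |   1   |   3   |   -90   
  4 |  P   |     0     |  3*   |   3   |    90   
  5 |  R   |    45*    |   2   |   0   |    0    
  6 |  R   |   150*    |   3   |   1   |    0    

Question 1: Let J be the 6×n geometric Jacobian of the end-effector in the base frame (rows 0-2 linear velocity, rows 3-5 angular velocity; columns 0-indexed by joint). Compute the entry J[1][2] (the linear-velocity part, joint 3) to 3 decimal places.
axis z_2 = (0.0000,0.0000,1.0000); lever o_n−o_2 = (5.7302,-0.1431,6.0000)
cross product → J_v[:, 2] = (0.1431,5.7302,-0.0000)
J_ω[:, 2] = z_2
entry J[1][2] = 5.7302

5.730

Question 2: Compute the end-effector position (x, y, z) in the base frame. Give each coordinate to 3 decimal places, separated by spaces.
after link 1: o_1 = (-2.5000, -4.3301, 1.0000)
after link 2: o_2 = (-3.3660, -3.8301, 6.0000)
after link 3: o_3 = (-0.7679, -5.3301, 7.0000)
after link 4: o_4 = (3.3301, -4.2321, 7.0000)
after link 5: o_5 = (3.3301, -4.2321, 9.0000)
after link 6: o_6 = (2.3642, -3.9732, 12.0000)

2.364 -3.973 12.000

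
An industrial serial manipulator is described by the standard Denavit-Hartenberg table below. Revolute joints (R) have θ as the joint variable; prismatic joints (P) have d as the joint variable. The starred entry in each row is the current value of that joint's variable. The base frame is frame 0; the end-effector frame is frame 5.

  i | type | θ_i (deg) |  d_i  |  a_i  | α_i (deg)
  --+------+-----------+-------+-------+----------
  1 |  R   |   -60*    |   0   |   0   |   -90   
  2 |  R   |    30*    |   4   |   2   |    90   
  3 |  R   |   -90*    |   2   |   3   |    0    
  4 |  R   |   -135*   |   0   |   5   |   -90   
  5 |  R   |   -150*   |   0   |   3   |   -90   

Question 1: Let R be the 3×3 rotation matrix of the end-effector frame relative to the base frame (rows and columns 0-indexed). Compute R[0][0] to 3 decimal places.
-0.140

End-effector x-axis (col 0 of R) = (-0.1402,-0.9820,0.1268)
R[0][0] = -0.1402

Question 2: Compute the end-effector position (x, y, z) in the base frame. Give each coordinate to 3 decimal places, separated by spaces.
after link 1: o_1 = (0.0000, 0.0000, 0.0000)
after link 2: o_2 = (4.3301, 0.5000, -1.0000)
after link 3: o_3 = (2.2321, -1.8660, 0.7321)
after link 4: o_4 = (3.7630, 2.5534, 2.4998)
after link 5: o_5 = (3.3425, -0.3925, 2.8803)

3.342 -0.393 2.880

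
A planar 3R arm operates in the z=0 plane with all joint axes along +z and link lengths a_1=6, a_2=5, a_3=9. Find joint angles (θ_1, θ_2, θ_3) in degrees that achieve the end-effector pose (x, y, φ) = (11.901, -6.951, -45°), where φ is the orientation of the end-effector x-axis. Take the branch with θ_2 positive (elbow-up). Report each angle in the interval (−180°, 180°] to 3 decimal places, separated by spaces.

-57.102 119.996 -107.894

wrist centre = target − a_3·(cos φ, sin φ) = (5.5370, -0.5870)
cos θ_2 = (31.0034−6²−5²)/(2·6·5) = -0.4999; θ_2 = 119.9962° (elbow-up)
β = atan2(-0.5870,5.5370) = -6.0519°; ψ = atan2(4.3303,3.5003) = 51.0505°
θ_1 = β − ψ = -57.1024°
θ_3 = φ − θ_1 − θ_2 = -107.8938° (wrapped to (-180°,180°])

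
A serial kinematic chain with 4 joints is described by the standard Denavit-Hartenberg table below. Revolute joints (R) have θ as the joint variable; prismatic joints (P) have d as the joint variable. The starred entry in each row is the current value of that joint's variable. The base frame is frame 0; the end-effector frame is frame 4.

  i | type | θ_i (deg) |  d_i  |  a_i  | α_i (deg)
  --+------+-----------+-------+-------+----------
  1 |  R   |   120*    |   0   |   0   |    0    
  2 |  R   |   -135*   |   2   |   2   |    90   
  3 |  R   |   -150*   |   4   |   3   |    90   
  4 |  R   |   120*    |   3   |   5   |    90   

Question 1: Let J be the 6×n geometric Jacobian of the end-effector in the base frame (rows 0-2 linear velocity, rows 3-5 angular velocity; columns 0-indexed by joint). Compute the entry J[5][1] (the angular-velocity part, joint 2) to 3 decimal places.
axis z_1 = (0.0000,0.0000,1.0000); lever o_n−o_1 = (-2.0913,-8.0636,4.3481)
cross product → J_v[:, 1] = (8.0636,-2.0913,0.0000)
J_ω[:, 1] = z_1
entry J[5][1] = 1.0000

1.000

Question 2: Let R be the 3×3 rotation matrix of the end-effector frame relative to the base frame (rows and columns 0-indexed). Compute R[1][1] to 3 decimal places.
End-effector y-axis (col 1 of R) = (-0.4830,0.1294,0.8660)
R[1][1] = 0.1294

0.129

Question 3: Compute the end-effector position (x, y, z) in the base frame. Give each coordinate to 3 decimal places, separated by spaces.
-2.091 -8.064 4.348

after link 1: o_1 = (0.0000, 0.0000, 0.0000)
after link 2: o_2 = (1.9319, -0.5176, 2.0000)
after link 3: o_3 = (-1.6130, -3.7089, 0.5000)
after link 4: o_4 = (-2.0913, -8.0636, 4.3481)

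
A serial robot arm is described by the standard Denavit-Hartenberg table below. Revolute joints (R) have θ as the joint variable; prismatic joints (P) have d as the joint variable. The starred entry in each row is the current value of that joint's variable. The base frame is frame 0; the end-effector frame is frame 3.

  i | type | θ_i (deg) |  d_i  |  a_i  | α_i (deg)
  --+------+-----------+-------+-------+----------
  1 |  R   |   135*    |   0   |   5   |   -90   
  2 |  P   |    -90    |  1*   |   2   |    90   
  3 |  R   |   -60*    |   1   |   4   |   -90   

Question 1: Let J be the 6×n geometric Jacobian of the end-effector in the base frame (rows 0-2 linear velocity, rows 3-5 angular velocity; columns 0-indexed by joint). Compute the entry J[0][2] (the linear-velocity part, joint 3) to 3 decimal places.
-1.414

axis z_2 = (0.7071,-0.7071,0.0000); lever o_n−o_2 = (3.1566,1.7424,2.0000)
cross product → J_v[:, 2] = (-1.4142,-1.4142,3.4641)
J_ω[:, 2] = z_2
entry J[0][2] = -1.4142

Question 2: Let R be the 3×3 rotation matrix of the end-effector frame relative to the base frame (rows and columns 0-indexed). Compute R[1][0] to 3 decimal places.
0.612

End-effector x-axis (col 0 of R) = (0.6124,0.6124,0.5000)
R[1][0] = 0.6124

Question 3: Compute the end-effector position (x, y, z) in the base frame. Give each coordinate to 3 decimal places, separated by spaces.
-1.086 4.571 4.000

after link 1: o_1 = (-3.5355, 3.5355, 0.0000)
after link 2: o_2 = (-4.2426, 2.8284, 2.0000)
after link 3: o_3 = (-1.0860, 4.5708, 4.0000)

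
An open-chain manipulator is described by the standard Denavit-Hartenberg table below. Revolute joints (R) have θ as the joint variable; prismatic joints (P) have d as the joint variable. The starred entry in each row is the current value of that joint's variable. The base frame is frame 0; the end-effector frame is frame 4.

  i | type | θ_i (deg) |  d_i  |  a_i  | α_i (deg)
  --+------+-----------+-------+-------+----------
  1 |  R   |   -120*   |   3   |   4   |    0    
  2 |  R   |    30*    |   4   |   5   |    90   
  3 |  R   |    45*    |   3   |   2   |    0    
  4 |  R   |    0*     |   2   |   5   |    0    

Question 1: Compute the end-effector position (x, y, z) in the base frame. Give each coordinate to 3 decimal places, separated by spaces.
after link 1: o_1 = (-2.0000, -3.4641, 3.0000)
after link 2: o_2 = (-2.0000, -8.4641, 7.0000)
after link 3: o_3 = (-5.0000, -9.8783, 8.4142)
after link 4: o_4 = (-7.0000, -13.4138, 11.9497)

-7.000 -13.414 11.950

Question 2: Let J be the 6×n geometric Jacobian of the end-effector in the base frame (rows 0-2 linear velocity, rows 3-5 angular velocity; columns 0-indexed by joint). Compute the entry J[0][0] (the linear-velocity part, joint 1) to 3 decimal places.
axis z_0 = ẑ; lever o_n−o_0 = (-7.0000,-13.4138,11.9497)
cross product → J_v[:, 0] = (13.4138,-7.0000,0.0000)
J_ω[:, 0] = z_0
entry J[0][0] = 13.4138

13.414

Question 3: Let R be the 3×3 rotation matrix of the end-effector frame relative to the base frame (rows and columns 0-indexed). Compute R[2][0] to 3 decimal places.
End-effector x-axis (col 0 of R) = (0.0000,-0.7071,0.7071)
R[2][0] = 0.7071

0.707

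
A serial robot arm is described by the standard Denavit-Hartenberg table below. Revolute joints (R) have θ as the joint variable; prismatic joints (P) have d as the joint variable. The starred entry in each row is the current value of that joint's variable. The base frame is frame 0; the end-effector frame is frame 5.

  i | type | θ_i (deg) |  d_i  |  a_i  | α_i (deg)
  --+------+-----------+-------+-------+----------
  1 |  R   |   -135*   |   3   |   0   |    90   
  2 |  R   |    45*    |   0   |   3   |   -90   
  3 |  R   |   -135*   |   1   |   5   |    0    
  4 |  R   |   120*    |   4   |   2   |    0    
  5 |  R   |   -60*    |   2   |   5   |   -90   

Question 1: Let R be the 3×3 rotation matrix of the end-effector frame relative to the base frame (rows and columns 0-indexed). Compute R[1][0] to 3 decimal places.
End-effector x-axis (col 0 of R) = (-0.8124,0.5536,0.1830)
R[1][0] = 0.5536

0.554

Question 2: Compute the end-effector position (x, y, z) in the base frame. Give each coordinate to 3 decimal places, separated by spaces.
after link 1: o_1 = (0.0000, 0.0000, 3.0000)
after link 2: o_2 = (-1.5000, -1.5000, 5.1213)
after link 3: o_3 = (-1.7322, 3.2678, 3.3284)
after link 4: o_4 = (-1.0642, 4.6679, 7.5229)
after link 5: o_5 = (-4.1263, 8.4359, 9.8522)

-4.126 8.436 9.852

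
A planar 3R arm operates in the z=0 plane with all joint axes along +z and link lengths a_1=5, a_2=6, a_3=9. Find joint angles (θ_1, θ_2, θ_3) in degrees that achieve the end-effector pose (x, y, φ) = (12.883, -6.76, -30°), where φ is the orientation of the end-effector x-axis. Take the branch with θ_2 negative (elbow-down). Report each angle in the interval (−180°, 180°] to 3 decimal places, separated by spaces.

wrist centre = target − a_3·(cos φ, sin φ) = (5.0888, -2.2600)
cos θ_2 = (31.0032−5²−6²)/(2·5·6) = -0.4999; θ_2 = -119.9965° (elbow-down)
β = atan2(-2.2600,5.0888) = -23.9467°; ψ = atan2(-5.1963,2.0003) = -68.9459°
θ_1 = β − ψ = 44.9992°
θ_3 = φ − θ_1 − θ_2 = 44.9973° (wrapped to (-180°,180°])

44.999 -119.996 44.997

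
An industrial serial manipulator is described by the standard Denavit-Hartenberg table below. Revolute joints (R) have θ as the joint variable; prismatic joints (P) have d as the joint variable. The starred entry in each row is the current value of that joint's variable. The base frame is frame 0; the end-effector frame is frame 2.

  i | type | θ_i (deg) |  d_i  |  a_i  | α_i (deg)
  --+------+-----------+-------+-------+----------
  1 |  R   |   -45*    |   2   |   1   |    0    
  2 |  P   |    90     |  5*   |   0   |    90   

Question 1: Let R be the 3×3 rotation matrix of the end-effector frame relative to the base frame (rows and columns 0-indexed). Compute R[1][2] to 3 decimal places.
End-effector z-axis (col 2 of R) = (0.7071,-0.7071,0.0000)
R[1][2] = -0.7071

-0.707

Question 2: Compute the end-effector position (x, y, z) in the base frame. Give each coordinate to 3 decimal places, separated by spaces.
after link 1: o_1 = (0.7071, -0.7071, 2.0000)
after link 2: o_2 = (0.7071, -0.7071, 7.0000)

0.707 -0.707 7.000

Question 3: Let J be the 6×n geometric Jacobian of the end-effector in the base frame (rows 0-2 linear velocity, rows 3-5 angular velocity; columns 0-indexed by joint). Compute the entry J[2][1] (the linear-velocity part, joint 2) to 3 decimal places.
prismatic axis z_1 = (0.0000,0.0000,1.0000)
J_v[:, 1] = z_1; J_ω[:, 1] = (0,0,0)
entry J[2][1] = 1.0000

1.000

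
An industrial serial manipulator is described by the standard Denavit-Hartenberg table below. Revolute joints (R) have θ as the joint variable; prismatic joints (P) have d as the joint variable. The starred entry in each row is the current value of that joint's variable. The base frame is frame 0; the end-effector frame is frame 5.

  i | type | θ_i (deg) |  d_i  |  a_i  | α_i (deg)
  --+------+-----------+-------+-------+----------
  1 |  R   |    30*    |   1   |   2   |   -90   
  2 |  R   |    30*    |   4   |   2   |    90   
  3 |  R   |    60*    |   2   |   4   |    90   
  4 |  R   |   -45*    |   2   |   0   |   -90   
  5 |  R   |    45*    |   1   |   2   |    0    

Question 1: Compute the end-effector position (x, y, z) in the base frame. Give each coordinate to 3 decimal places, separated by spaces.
2.167 11.239 -0.202

after link 1: o_1 = (1.7321, 1.0000, 1.0000)
after link 2: o_2 = (1.2321, 5.3301, 0.0000)
after link 3: o_3 = (1.8660, 9.6962, 0.7321)
after link 4: o_4 = (3.6651, 9.5801, -0.1340)
after link 5: o_5 = (2.1671, 11.2389, -0.2020)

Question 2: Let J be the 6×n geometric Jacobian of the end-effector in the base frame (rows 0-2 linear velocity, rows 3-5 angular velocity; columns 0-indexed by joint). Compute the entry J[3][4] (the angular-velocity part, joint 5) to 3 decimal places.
axis z_4 = (0.2652,0.8602,0.4356); lever o_n−o_4 = (-1.4980,1.6587,-0.0681)
cross product → J_v[:, 4] = (-0.7811,-0.6345,1.7284)
J_ω[:, 4] = z_4
entry J[3][4] = 0.2652

0.265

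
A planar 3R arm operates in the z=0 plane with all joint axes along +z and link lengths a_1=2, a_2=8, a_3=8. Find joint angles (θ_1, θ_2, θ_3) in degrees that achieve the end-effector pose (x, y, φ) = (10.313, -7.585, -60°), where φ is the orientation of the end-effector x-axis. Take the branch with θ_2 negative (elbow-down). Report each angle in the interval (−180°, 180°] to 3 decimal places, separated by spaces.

135.004 -150.007 -44.997

wrist centre = target − a_3·(cos φ, sin φ) = (6.3130, -0.6568)
cos θ_2 = (40.2854−2²−8²)/(2·2·8) = -0.8661; θ_2 = -150.0066° (elbow-down)
β = atan2(-0.6568,6.3130) = -5.9396°; ψ = atan2(-3.9992,-4.9287) = -140.9435°
θ_1 = β − ψ = 135.0039°
θ_3 = φ − θ_1 − θ_2 = -44.9973° (wrapped to (-180°,180°])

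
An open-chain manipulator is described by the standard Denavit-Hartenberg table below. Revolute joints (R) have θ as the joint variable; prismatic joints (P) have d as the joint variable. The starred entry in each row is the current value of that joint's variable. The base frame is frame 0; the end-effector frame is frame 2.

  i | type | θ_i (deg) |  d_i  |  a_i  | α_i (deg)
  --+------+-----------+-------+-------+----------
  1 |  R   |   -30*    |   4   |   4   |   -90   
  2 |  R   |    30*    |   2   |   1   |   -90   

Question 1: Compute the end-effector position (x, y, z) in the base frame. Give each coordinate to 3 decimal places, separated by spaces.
after link 1: o_1 = (3.4641, -2.0000, 4.0000)
after link 2: o_2 = (5.2141, -0.7010, 3.5000)

5.214 -0.701 3.500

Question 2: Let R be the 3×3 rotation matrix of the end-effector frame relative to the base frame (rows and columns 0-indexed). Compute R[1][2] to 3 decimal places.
End-effector z-axis (col 2 of R) = (-0.4330,0.2500,-0.8660)
R[1][2] = 0.2500

0.250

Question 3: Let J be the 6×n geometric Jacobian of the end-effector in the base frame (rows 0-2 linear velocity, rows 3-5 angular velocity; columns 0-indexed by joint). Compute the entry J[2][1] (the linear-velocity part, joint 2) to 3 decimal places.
axis z_1 = (0.5000,0.8660,0.0000); lever o_n−o_1 = (1.7500,1.2990,-0.5000)
cross product → J_v[:, 1] = (-0.4330,0.2500,-0.8660)
J_ω[:, 1] = z_1
entry J[2][1] = -0.8660

-0.866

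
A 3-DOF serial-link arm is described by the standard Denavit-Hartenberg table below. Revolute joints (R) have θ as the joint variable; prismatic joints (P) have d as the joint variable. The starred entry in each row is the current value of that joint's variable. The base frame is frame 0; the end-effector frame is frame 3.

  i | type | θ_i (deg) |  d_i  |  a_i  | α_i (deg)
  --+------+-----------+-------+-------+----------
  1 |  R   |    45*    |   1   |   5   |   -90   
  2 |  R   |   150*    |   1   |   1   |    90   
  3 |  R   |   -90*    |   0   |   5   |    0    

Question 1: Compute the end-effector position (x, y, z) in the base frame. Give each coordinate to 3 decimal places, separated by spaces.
after link 1: o_1 = (3.5355, 3.5355, 1.0000)
after link 2: o_2 = (2.2161, 3.6303, 0.5000)
after link 3: o_3 = (5.7516, 0.0947, 0.5000)

5.752 0.095 0.500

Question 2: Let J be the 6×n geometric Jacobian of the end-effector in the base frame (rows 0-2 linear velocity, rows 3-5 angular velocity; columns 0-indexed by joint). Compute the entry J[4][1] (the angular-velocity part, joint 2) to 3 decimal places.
0.707

axis z_1 = (-0.7071,0.7071,0.0000); lever o_n−o_1 = (2.2161,-3.4408,-0.5000)
cross product → J_v[:, 1] = (-0.3536,-0.3536,0.8660)
J_ω[:, 1] = z_1
entry J[4][1] = 0.7071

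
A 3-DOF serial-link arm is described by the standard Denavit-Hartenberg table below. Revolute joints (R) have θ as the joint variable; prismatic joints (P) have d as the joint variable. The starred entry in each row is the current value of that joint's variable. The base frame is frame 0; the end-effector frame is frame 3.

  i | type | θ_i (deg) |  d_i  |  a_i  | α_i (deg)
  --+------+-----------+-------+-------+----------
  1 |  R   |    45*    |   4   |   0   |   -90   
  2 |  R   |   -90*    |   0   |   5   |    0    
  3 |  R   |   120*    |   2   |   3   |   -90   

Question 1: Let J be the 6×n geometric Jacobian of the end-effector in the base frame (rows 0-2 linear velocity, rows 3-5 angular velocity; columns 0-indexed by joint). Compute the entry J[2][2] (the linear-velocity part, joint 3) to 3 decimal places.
axis z_2 = (-0.7071,0.7071,0.0000); lever o_n−o_2 = (0.4229,3.2513,-1.5000)
cross product → J_v[:, 2] = (-1.0607,-1.0607,-2.5981)
J_ω[:, 2] = z_2
entry J[2][2] = -2.5981

-2.598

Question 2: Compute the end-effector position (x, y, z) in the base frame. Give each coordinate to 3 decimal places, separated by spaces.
0.423 3.251 7.500

after link 1: o_1 = (0.0000, 0.0000, 4.0000)
after link 2: o_2 = (0.0000, -0.0000, 9.0000)
after link 3: o_3 = (0.4229, 3.2513, 7.5000)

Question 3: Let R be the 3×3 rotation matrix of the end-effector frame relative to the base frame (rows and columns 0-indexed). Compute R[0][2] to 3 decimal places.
End-effector z-axis (col 2 of R) = (-0.3536,-0.3536,-0.8660)
R[0][2] = -0.3536

-0.354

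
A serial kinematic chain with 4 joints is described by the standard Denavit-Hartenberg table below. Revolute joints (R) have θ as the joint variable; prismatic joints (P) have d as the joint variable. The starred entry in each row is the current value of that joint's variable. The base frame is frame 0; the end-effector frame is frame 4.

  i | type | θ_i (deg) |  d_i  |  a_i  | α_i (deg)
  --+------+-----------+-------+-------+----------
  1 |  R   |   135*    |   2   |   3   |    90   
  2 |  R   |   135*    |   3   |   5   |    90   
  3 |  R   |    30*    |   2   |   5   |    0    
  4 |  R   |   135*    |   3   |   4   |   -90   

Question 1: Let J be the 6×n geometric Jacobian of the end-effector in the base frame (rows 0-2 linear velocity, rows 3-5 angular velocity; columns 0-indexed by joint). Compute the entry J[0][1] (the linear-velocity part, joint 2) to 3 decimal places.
axis z_1 = (0.7071,0.7071,0.0000); lever o_n−o_1 = (4.8543,4.3879,7.4009)
cross product → J_v[:, 1] = (5.2332,-5.2332,-0.3298)
J_ω[:, 1] = z_1
entry J[0][1] = 5.2332

5.233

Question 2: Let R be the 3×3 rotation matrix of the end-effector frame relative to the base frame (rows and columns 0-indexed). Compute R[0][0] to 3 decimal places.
-0.300

End-effector x-axis (col 0 of R) = (-0.3000,0.6660,-0.6830)
R[0][0] = -0.3000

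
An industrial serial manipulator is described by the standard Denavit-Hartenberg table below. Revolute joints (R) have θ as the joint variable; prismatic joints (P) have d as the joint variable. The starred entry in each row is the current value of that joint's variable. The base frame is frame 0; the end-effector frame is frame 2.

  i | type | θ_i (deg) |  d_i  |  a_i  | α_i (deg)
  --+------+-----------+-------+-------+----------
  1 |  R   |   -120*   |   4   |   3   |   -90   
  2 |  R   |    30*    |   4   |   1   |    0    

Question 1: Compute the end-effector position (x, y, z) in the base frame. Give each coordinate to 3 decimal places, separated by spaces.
after link 1: o_1 = (-1.5000, -2.5981, 4.0000)
after link 2: o_2 = (1.5311, -5.3481, 3.5000)

1.531 -5.348 3.500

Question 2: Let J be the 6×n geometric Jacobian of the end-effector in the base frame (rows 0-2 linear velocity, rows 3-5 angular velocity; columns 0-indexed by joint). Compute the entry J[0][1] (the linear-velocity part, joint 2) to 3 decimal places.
axis z_1 = (0.8660,-0.5000,0.0000); lever o_n−o_1 = (3.0311,-2.7500,-0.5000)
cross product → J_v[:, 1] = (0.2500,0.4330,-0.8660)
J_ω[:, 1] = z_1
entry J[0][1] = 0.2500

0.250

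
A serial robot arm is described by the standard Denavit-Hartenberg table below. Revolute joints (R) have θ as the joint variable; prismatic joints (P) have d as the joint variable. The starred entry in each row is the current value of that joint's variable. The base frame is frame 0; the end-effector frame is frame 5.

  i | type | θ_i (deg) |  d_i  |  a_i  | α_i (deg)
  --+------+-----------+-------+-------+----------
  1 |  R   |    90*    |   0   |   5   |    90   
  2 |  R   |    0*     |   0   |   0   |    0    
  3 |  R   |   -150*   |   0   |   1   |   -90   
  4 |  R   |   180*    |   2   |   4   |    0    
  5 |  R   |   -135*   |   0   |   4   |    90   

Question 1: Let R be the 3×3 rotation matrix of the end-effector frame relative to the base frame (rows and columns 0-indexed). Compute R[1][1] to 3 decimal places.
End-effector y-axis (col 1 of R) = (0.0000,0.5000,-0.8660)
R[1][1] = 0.5000

0.500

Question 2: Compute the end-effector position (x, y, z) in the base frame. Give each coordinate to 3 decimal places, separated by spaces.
-2.828 6.149 -1.646

after link 1: o_1 = (0.0000, 5.0000, 0.0000)
after link 2: o_2 = (0.0000, 5.0000, 0.0000)
after link 3: o_3 = (0.0000, 4.1340, -0.5000)
after link 4: o_4 = (0.0000, 8.5981, -0.2321)
after link 5: o_5 = (-2.8284, 6.1486, -1.6463)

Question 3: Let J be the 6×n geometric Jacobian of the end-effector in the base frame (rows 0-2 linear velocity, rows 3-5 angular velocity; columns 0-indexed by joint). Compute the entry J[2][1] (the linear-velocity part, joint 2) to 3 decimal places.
1.149

axis z_1 = (1.0000,-0.0000,0.0000); lever o_n−o_1 = (-2.8284,1.1486,-1.6463)
cross product → J_v[:, 1] = (0.0000,1.6463,1.1486)
J_ω[:, 1] = z_1
entry J[2][1] = 1.1486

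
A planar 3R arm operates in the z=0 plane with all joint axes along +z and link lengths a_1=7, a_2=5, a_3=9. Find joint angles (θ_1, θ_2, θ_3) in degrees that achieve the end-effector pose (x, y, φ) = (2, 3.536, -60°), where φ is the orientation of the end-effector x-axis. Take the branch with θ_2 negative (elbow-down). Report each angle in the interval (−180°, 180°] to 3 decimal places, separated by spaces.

wrist centre = target − a_3·(cos φ, sin φ) = (-2.5000, 11.3302)
cos θ_2 = (134.6241−7²−5²)/(2·7·5) = 0.8661; θ_2 = -29.9962° (elbow-down)
β = atan2(11.3302,-2.5000) = 102.4429°; ψ = atan2(-2.4997,11.3303) = -12.4414°
θ_1 = β − ψ = 114.8843°
θ_3 = φ − θ_1 − θ_2 = -144.8881° (wrapped to (-180°,180°])

114.884 -29.996 -144.888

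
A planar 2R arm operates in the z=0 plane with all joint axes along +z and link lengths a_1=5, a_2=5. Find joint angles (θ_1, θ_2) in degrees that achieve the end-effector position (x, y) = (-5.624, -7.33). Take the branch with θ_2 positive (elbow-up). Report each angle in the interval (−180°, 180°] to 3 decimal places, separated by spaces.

cos θ_2 = (85.3583−5²−5²)/(2·5·5) = 0.7072; θ_2 = 44.9952° (elbow-up)
β = atan2(-7.3300,-5.6240) = -127.4975°; ψ = atan2(3.5352,8.5358) = 22.4976°
θ_1 = β − ψ = -149.9951°

-149.995 44.995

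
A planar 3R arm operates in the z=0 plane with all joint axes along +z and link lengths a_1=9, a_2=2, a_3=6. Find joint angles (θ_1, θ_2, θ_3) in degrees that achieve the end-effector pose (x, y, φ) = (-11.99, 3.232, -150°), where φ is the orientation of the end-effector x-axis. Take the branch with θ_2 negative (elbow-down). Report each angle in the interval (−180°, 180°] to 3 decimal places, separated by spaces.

149.999 -90.009 150.010

wrist centre = target − a_3·(cos φ, sin φ) = (-6.7938, 6.2320)
cos θ_2 = (84.9942−9²−2²)/(2·9·2) = -0.0002; θ_2 = -90.0092° (elbow-down)
β = atan2(6.2320,-6.7938) = 137.4698°; ψ = atan2(-2.0000,8.9997) = -12.5292°
θ_1 = β − ψ = 149.9991°
θ_3 = φ − θ_1 − θ_2 = 150.0102° (wrapped to (-180°,180°])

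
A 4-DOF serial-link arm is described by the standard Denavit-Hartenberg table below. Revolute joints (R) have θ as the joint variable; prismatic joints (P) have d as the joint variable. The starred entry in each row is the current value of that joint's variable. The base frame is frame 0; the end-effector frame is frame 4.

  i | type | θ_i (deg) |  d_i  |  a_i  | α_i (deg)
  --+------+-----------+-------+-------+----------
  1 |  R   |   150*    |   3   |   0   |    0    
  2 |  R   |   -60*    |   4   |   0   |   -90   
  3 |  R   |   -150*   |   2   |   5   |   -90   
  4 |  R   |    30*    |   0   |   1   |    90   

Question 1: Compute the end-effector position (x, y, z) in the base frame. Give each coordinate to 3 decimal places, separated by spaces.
after link 1: o_1 = (0.0000, 0.0000, 3.0000)
after link 2: o_2 = (0.0000, 0.0000, 7.0000)
after link 3: o_3 = (-2.0000, -4.3301, 9.5000)
after link 4: o_4 = (-1.5000, -5.0801, 9.9330)

-1.500 -5.080 9.933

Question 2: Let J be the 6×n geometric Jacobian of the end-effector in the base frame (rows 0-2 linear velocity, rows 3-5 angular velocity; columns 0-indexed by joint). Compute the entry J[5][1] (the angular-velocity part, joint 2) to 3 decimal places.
1.000

axis z_1 = (0.0000,0.0000,1.0000); lever o_n−o_1 = (-1.5000,-5.0801,6.9330)
cross product → J_v[:, 1] = (5.0801,-1.5000,0.0000)
J_ω[:, 1] = z_1
entry J[5][1] = 1.0000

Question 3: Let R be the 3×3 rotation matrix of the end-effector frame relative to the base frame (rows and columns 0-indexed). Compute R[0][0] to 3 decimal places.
0.500

End-effector x-axis (col 0 of R) = (0.5000,-0.7500,0.4330)
R[0][0] = 0.5000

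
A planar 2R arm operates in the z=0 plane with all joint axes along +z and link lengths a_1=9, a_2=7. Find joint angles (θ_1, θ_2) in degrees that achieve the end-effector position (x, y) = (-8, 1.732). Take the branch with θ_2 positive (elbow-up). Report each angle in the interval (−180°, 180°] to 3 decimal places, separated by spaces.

120.000 120.000

cos θ_2 = (66.9998−9²−7²)/(2·9·7) = -0.5000; θ_2 = 120.0001° (elbow-up)
β = atan2(1.7320,-8.0000) = 167.7840°; ψ = atan2(6.0622,5.5000) = 47.7837°
θ_1 = β − ψ = 120.0003°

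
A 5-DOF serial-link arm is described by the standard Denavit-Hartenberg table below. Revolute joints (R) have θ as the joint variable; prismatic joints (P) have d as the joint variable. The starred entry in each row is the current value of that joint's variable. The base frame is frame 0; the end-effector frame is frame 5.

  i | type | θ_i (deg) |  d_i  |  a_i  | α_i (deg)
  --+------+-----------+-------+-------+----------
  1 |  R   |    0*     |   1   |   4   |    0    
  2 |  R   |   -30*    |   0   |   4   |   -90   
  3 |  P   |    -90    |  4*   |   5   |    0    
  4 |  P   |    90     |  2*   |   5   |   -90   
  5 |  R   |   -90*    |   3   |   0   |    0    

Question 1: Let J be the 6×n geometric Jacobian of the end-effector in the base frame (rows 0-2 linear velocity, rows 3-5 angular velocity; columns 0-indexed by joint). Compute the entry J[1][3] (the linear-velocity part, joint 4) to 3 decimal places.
0.866

prismatic axis z_3 = (0.5000,0.8660,0.0000)
J_v[:, 3] = z_3; J_ω[:, 3] = (0,0,0)
entry J[1][3] = 0.8660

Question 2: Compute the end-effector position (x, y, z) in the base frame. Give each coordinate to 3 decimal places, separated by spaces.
after link 1: o_1 = (4.0000, 0.0000, 1.0000)
after link 2: o_2 = (7.4641, -2.0000, 1.0000)
after link 3: o_3 = (9.4641, 1.4641, 6.0000)
after link 4: o_4 = (14.7942, 0.6962, 6.0000)
after link 5: o_5 = (14.7942, 0.6962, 3.0000)

14.794 0.696 3.000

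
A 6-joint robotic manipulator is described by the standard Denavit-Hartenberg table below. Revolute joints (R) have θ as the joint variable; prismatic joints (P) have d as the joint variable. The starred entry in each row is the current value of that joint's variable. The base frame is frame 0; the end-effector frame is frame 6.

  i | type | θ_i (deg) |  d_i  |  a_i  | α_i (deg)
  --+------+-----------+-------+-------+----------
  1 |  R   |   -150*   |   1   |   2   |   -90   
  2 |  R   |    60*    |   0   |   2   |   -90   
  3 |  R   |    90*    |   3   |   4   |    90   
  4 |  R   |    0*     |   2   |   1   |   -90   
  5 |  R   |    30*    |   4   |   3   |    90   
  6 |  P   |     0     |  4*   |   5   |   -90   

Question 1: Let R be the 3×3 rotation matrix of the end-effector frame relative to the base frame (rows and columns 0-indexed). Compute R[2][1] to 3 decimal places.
End-effector y-axis (col 1 of R) = (0.6250,-0.2165,0.7500)
R[2][1] = 0.7500

0.750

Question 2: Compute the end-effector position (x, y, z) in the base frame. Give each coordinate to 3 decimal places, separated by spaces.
after link 1: o_1 = (-1.7321, -1.0000, 1.0000)
after link 2: o_2 = (-2.5981, -1.5000, -0.7321)
after link 3: o_3 = (-2.3481, 3.2631, -2.2321)
after link 4: o_4 = (-3.7141, 3.6292, -3.9641)
after link 5: o_5 = (-1.3636, 7.9862, -4.6651)
after link 6: o_6 = (-4.9462, 13.2272, -5.5000)

-4.946 13.227 -5.500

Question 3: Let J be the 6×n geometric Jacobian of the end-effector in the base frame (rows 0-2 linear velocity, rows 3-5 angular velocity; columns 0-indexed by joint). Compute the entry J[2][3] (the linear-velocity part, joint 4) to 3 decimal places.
axis z_3 = (-0.4330,-0.2500,-0.8660); lever o_n−o_3 = (-2.5981,9.9641,-3.2679)
cross product → J_v[:, 3] = (9.4462,0.8349,-4.9641)
J_ω[:, 3] = z_3
entry J[2][3] = -4.9641

-4.964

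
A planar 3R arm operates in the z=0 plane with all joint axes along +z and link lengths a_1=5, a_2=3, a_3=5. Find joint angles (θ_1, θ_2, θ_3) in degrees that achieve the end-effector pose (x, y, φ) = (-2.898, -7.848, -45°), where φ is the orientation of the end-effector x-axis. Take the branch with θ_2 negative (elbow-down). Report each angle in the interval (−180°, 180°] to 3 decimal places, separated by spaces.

wrist centre = target − a_3·(cos φ, sin φ) = (-6.4335, -4.3125)
cos θ_2 = (59.9877−5²−3²)/(2·5·3) = 0.8663; θ_2 = -29.9734° (elbow-down)
β = atan2(-4.3125,-6.4335) = -146.1656°; ψ = atan2(-1.4988,7.5988) = -11.1579°
θ_1 = β − ψ = -135.0077°
θ_3 = φ − θ_1 − θ_2 = 119.9812° (wrapped to (-180°,180°])

-135.008 -29.973 119.981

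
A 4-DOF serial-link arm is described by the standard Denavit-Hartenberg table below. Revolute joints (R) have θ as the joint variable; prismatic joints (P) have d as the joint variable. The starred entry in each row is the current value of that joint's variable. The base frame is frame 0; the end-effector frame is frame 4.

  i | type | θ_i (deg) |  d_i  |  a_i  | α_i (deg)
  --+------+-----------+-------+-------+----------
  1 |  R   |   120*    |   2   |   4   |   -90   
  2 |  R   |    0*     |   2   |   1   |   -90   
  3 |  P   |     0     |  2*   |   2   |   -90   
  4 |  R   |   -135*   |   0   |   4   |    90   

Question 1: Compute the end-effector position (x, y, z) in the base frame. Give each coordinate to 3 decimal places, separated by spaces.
-3.818 2.613 -2.828

after link 1: o_1 = (-2.0000, 3.4641, 2.0000)
after link 2: o_2 = (-4.2321, 3.3301, 2.0000)
after link 3: o_3 = (-5.2321, 5.0622, 0.0000)
after link 4: o_4 = (-3.8178, 2.6127, -2.8284)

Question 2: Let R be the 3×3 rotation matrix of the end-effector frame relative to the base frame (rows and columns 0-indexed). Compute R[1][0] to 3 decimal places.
-0.612

End-effector x-axis (col 0 of R) = (0.3536,-0.6124,-0.7071)
R[1][0] = -0.6124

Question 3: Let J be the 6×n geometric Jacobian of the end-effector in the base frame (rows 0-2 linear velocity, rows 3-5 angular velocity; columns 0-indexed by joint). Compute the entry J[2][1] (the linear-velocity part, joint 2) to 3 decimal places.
-0.172

axis z_1 = (-0.8660,-0.5000,0.0000); lever o_n−o_1 = (-1.8178,-0.8514,-4.8284)
cross product → J_v[:, 1] = (2.4142,-4.1815,-0.1716)
J_ω[:, 1] = z_1
entry J[2][1] = -0.1716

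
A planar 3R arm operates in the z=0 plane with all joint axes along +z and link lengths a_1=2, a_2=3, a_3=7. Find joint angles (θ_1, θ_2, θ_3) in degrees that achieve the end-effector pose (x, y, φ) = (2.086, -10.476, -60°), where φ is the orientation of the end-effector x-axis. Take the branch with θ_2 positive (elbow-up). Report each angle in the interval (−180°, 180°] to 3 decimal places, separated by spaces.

wrist centre = target − a_3·(cos φ, sin φ) = (-1.4140, -4.4138)
cos θ_2 = (21.4812−2²−3²)/(2·2·3) = 0.7068; θ_2 = 45.0274° (elbow-up)
β = atan2(-4.4138,-1.4140) = -107.7632°; ψ = atan2(2.1223,4.1203) = 27.2526°
θ_1 = β − ψ = -135.0159°
θ_3 = φ − θ_1 − θ_2 = 29.9884° (wrapped to (-180°,180°])

-135.016 45.027 29.988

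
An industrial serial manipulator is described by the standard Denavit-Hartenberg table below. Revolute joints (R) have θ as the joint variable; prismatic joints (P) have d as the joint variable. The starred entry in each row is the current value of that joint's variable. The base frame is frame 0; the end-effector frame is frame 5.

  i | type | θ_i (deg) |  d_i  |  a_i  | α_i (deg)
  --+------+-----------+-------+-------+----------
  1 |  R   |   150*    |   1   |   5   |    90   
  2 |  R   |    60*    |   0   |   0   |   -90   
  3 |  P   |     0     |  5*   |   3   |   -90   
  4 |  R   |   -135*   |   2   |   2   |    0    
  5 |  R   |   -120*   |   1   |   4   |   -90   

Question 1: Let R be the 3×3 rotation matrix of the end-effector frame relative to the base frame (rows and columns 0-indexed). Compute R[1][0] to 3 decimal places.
0.354

End-effector x-axis (col 0 of R) = (-0.6124,0.3536,-0.7071)
R[1][0] = 0.3536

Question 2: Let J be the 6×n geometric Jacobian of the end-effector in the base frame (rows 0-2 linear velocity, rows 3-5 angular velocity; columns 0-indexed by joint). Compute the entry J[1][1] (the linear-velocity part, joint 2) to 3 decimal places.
axis z_1 = (0.5000,0.8660,0.0000); lever o_n−o_1 = (0.1745,-3.5649,1.7520)
cross product → J_v[:, 1] = (1.5173,-0.8760,-1.9336)
J_ω[:, 1] = z_1
entry J[1][1] = -0.8760

-0.876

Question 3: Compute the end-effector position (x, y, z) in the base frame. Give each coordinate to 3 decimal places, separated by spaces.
-4.156 -1.065 2.752

after link 1: o_1 = (-4.3301, 2.5000, 1.0000)
after link 2: o_2 = (-4.3301, 2.5000, 1.0000)
after link 3: o_3 = (-1.8792, 1.0849, 6.0981)
after link 4: o_4 = (-1.2061, -1.6130, 5.5804)
after link 5: o_5 = (-4.1556, -1.0649, 2.7520)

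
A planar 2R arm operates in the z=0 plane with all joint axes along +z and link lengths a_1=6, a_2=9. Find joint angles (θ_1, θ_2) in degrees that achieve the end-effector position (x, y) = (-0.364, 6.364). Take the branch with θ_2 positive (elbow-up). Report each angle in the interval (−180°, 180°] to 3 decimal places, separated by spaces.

cos θ_2 = (40.6330−6²−9²)/(2·6·9) = -0.7071; θ_2 = 134.9996° (elbow-up)
β = atan2(6.3640,-0.3640) = 93.2736°; ψ = atan2(6.3640,-0.3639) = 93.2728°
θ_1 = β − ψ = 0.0007°

0.001 135.000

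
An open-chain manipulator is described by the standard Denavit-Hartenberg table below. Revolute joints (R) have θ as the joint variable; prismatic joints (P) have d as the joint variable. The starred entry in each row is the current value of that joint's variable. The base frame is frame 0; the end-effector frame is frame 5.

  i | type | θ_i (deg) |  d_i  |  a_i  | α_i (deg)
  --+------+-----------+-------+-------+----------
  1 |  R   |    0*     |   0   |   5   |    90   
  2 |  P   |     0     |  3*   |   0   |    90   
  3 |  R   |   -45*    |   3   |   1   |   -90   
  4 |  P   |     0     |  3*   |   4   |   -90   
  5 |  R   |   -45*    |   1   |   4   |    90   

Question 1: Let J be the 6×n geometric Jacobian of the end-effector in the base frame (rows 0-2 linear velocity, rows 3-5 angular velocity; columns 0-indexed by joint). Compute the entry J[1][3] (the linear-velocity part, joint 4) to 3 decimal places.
-0.707

prismatic axis z_3 = (0.7071,-0.7071,0.0000)
J_v[:, 3] = z_3; J_ω[:, 3] = (0,0,0)
entry J[1][3] = -0.7071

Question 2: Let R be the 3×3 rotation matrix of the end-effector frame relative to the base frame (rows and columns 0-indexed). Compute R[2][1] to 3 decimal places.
1.000

End-effector y-axis (col 1 of R) = (0.0000,0.0000,1.0000)
R[2][1] = 1.0000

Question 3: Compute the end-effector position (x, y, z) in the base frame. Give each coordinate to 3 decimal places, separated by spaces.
14.657 -1.586 -2.000

after link 1: o_1 = (5.0000, 0.0000, 0.0000)
after link 2: o_2 = (5.0000, -3.0000, 0.0000)
after link 3: o_3 = (5.7071, -2.2929, -3.0000)
after link 4: o_4 = (10.6569, -1.5858, -3.0000)
after link 5: o_5 = (14.6569, -1.5858, -2.0000)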